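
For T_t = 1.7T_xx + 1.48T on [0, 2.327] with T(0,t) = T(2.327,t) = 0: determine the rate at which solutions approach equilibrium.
Eigenvalues: λₙ = 1.7n²π²/2.327² - 1.48.
First three modes:
  n=1: λ₁ = 1.7π²/2.327² - 1.48 ≈ 1.619
  n=2: λ₂ = 6.8π²/2.327² - 1.48 ≈ 10.914
  n=3: λ₃ = 15.3π²/2.327² - 1.48 ≈ 26.407
Since 1.7π²/2.327² ≈ 3.099 > 1.48, all λₙ > 0.
The n=1 mode decays slowest → dominates as t → ∞.
Asymptotic: T ~ c₁ sin(πx/2.327) e^{-λ₁t} with decay rate λ₁ ≈ 1.619.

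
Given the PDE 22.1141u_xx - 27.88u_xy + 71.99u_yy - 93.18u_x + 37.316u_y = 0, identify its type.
The second-order coefficients are A = 22.1141, B = -27.88, C = 71.99. Since B² - 4AC = -5590.681836 < 0, this is an elliptic PDE.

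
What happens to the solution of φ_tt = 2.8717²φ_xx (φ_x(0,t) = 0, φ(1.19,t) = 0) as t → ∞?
φ oscillates (no decay). Energy is conserved; the solution oscillates indefinitely as standing waves.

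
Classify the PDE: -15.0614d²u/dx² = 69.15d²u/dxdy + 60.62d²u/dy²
Rewriting in standard form: -15.0614d²u/dx² - 69.15d²u/dxdy - 60.62d²u/dy² = 0. A = -15.0614, B = -69.15, C = -60.62. Discriminant B² - 4AC = 1129.634228. Since 1129.634228 > 0, hyperbolic.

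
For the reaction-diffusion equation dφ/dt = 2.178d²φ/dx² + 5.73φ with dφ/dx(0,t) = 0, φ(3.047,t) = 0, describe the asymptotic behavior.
φ grows unboundedly. Reaction dominates diffusion (r=5.73 > κπ²/(4L²)≈0.58); solution grows exponentially.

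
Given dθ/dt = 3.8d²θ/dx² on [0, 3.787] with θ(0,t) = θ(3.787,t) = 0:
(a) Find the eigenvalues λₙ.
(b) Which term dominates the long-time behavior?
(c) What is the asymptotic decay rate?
Eigenvalues: λₙ = 3.8n²π²/3.787².
First three modes:
  n=1: λ₁ = 3.8π²/3.787² ≈ 2.615
  n=2: λ₂ = 15.2π²/3.787² ≈ 10.461 (4× faster decay)
  n=3: λ₃ = 34.2π²/3.787² ≈ 23.536 (9× faster decay)
As t → ∞, higher modes decay exponentially faster. The n=1 mode dominates: θ ~ c₁ sin(πx/3.787) e^{-λ₁t}.
Decay rate: λ₁ = 3.8π²/3.787² ≈ 2.615.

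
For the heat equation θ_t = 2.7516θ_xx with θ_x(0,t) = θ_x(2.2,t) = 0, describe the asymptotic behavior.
θ → constant (steady state). Heat is conserved (no flux at boundaries); solution approaches the spatial average.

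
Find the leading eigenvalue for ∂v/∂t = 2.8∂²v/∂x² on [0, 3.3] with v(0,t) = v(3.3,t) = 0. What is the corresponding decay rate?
Eigenvalues: λₙ = 2.8n²π²/3.3².
First three modes:
  n=1: λ₁ = 2.8π²/3.3² ≈ 2.538
  n=2: λ₂ = 11.2π²/3.3² ≈ 10.151 (4× faster decay)
  n=3: λ₃ = 25.2π²/3.3² ≈ 22.839 (9× faster decay)
As t → ∞, higher modes decay exponentially faster. The n=1 mode dominates: v ~ c₁ sin(πx/3.3) e^{-λ₁t}.
Decay rate: λ₁ = 2.8π²/3.3² ≈ 2.538.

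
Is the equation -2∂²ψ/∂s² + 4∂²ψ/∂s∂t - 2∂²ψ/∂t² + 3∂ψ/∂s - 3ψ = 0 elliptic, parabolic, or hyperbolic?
Computing B² - 4AC with A = -2, B = 4, C = -2: discriminant = 0 (zero). Answer: parabolic.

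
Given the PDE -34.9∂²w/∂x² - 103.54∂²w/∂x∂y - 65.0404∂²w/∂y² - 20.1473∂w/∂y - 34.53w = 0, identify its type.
The second-order coefficients are A = -34.9, B = -103.54, C = -65.0404. Since B² - 4AC = 1640.89176 > 0, this is a hyperbolic PDE.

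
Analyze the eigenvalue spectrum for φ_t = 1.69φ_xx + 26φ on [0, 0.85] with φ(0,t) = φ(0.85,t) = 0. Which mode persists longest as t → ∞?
Eigenvalues: λₙ = 1.69n²π²/0.85² - 26.
First three modes:
  n=1: λ₁ = 1.69π²/0.85² - 26 ≈ -2.914
  n=2: λ₂ = 6.76π²/0.85² - 26 ≈ 66.344
  n=3: λ₃ = 15.21π²/0.85² - 26 ≈ 181.774
Since 1.69π²/0.85² ≈ 23.086 < 26, λ₁ < 0.
The n=1 mode grows fastest (−λₙ is largest for n=1) → dominates.
Asymptotic: φ ~ c₁ sin(πx/0.85) e^{2.914t} (exponential growth at rate −λ₁ ≈ 2.914).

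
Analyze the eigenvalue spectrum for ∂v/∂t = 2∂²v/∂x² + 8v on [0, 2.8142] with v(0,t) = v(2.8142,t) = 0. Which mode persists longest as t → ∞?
Eigenvalues: λₙ = 2n²π²/2.8142² - 8.
First three modes:
  n=1: λ₁ = 2π²/2.8142² - 8 ≈ -5.508
  n=2: λ₂ = 8π²/2.8142² - 8 ≈ 1.97
  n=3: λ₃ = 18π²/2.8142² - 8 ≈ 14.432
Since 2π²/2.8142² ≈ 2.492 < 8, λ₁ < 0.
The n=1 mode grows fastest (−λₙ is largest for n=1) → dominates.
Asymptotic: v ~ c₁ sin(πx/2.8142) e^{5.508t} (exponential growth at rate −λ₁ ≈ 5.508).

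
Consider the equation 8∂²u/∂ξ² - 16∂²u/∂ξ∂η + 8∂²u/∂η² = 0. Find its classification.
Parabolic. (A = 8, B = -16, C = 8 gives B² - 4AC = 0.)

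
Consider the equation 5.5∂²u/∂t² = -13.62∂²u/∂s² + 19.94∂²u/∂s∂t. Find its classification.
Rewriting in standard form: 13.62∂²u/∂s² - 19.94∂²u/∂s∂t + 5.5∂²u/∂t² = 0. Hyperbolic. (A = 13.62, B = -19.94, C = 5.5 gives B² - 4AC = 97.9636.)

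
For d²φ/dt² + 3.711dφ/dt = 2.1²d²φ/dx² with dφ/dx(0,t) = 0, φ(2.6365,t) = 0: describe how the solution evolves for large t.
φ → 0. Damping (γ=3.711) dissipates energy; oscillations decay exponentially.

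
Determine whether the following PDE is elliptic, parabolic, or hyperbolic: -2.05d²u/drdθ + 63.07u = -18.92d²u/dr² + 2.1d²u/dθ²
Rewriting in standard form: 18.92d²u/dr² - 2.05d²u/drdθ - 2.1d²u/dθ² + 63.07u = 0. Coefficients: A = 18.92, B = -2.05, C = -2.1. B² - 4AC = 163.1305, which is positive, so the equation is hyperbolic.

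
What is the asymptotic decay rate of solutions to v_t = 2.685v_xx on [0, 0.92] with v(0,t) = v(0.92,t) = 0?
Eigenvalues: λₙ = 2.685n²π²/0.92².
First three modes:
  n=1: λ₁ = 2.685π²/0.92² ≈ 31.309
  n=2: λ₂ = 10.74π²/0.92² ≈ 125.236 (4× faster decay)
  n=3: λ₃ = 24.165π²/0.92² ≈ 281.78 (9× faster decay)
As t → ∞, higher modes decay exponentially faster. The n=1 mode dominates: v ~ c₁ sin(πx/0.92) e^{-λ₁t}.
Decay rate: λ₁ = 2.685π²/0.92² ≈ 31.309.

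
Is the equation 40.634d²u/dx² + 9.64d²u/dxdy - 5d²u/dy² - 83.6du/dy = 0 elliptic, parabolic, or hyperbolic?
Computing B² - 4AC with A = 40.634, B = 9.64, C = -5: discriminant = 905.6096 (positive). Answer: hyperbolic.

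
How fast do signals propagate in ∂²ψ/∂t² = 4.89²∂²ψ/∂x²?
Speed = 4.89. Information travels along characteristics x = x₀ ± 4.89t.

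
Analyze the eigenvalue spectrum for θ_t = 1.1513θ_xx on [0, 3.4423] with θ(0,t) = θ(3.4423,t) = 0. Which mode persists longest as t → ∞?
Eigenvalues: λₙ = 1.1513n²π²/3.4423².
First three modes:
  n=1: λ₁ = 1.1513π²/3.4423² ≈ 0.959
  n=2: λ₂ = 4.6052π²/3.4423² ≈ 3.836 (4× faster decay)
  n=3: λ₃ = 10.3617π²/3.4423² ≈ 8.63 (9× faster decay)
As t → ∞, higher modes decay exponentially faster. The n=1 mode dominates: θ ~ c₁ sin(πx/3.4423) e^{-λ₁t}.
Decay rate: λ₁ = 1.1513π²/3.4423² ≈ 0.959.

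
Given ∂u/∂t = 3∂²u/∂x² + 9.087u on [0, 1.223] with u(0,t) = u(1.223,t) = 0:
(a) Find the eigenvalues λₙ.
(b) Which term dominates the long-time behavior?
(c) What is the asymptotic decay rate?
Eigenvalues: λₙ = 3n²π²/1.223² - 9.087.
First three modes:
  n=1: λ₁ = 3π²/1.223² - 9.087 ≈ 10.709
  n=2: λ₂ = 12π²/1.223² - 9.087 ≈ 70.095
  n=3: λ₃ = 27π²/1.223² - 9.087 ≈ 169.073
Since 3π²/1.223² ≈ 19.796 > 9.087, all λₙ > 0.
The n=1 mode decays slowest → dominates as t → ∞.
Asymptotic: u ~ c₁ sin(πx/1.223) e^{-λ₁t} with decay rate λ₁ ≈ 10.709.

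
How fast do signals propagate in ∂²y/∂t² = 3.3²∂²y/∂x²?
Speed = 3.3. Information travels along characteristics x = x₀ ± 3.3t.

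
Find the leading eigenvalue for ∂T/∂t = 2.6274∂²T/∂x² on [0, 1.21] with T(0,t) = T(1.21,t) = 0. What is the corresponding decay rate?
Eigenvalues: λₙ = 2.6274n²π²/1.21².
First three modes:
  n=1: λ₁ = 2.6274π²/1.21² ≈ 17.711
  n=2: λ₂ = 10.5096π²/1.21² ≈ 70.846 (4× faster decay)
  n=3: λ₃ = 23.6466π²/1.21² ≈ 159.403 (9× faster decay)
As t → ∞, higher modes decay exponentially faster. The n=1 mode dominates: T ~ c₁ sin(πx/1.21) e^{-λ₁t}.
Decay rate: λ₁ = 2.6274π²/1.21² ≈ 17.711.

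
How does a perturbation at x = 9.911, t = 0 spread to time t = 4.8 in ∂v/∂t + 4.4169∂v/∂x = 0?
At x = 31.11212. The characteristic carries data from (9.911, 0) to (31.11212, 4.8).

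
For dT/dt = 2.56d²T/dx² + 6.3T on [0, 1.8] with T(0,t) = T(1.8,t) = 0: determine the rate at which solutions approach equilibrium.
Eigenvalues: λₙ = 2.56n²π²/1.8² - 6.3.
First three modes:
  n=1: λ₁ = 2.56π²/1.8² - 6.3 ≈ 1.498
  n=2: λ₂ = 10.24π²/1.8² - 6.3 ≈ 24.893
  n=3: λ₃ = 23.04π²/1.8² - 6.3 ≈ 63.884
Since 2.56π²/1.8² ≈ 7.798 > 6.3, all λₙ > 0.
The n=1 mode decays slowest → dominates as t → ∞.
Asymptotic: T ~ c₁ sin(πx/1.8) e^{-λ₁t} with decay rate λ₁ ≈ 1.498.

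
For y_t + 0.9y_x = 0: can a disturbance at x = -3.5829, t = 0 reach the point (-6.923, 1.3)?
No. Only data at x = -8.093 affects (-6.923, 1.3). Advection has one-way propagation along characteristics.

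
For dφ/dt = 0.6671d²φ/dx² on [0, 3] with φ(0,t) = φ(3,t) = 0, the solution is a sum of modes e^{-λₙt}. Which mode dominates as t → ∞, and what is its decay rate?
Eigenvalues: λₙ = 0.6671n²π²/3².
First three modes:
  n=1: λ₁ = 0.6671π²/3² ≈ 0.732
  n=2: λ₂ = 2.6684π²/3² ≈ 2.926 (4× faster decay)
  n=3: λ₃ = 6.0039π²/3² ≈ 6.584 (9× faster decay)
As t → ∞, higher modes decay exponentially faster. The n=1 mode dominates: φ ~ c₁ sin(πx/3) e^{-λ₁t}.
Decay rate: λ₁ = 0.6671π²/3² ≈ 0.732.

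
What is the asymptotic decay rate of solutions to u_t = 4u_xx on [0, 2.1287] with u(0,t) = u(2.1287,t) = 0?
Eigenvalues: λₙ = 4n²π²/2.1287².
First three modes:
  n=1: λ₁ = 4π²/2.1287² ≈ 8.712
  n=2: λ₂ = 16π²/2.1287² ≈ 34.849 (4× faster decay)
  n=3: λ₃ = 36π²/2.1287² ≈ 78.41 (9× faster decay)
As t → ∞, higher modes decay exponentially faster. The n=1 mode dominates: u ~ c₁ sin(πx/2.1287) e^{-λ₁t}.
Decay rate: λ₁ = 4π²/2.1287² ≈ 8.712.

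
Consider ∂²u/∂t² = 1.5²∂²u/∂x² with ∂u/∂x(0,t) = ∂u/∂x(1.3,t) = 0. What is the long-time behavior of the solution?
As t → ∞, u oscillates about a mean that drifts linearly in t (generically unbounded; no decay). There is no damping, so the nonconstant modes persist as standing waves (energy conserved, no decay). But with Neumann conditions at both ends the constant mode has eigenvalue 0: the spatial mean M(t) of u satisfies M'' = 0, so M(t) = M(0) + M'(0)·t. Unless the initial velocity has zero mean (∫u_t(x,0)dx = 0), the solution grows linearly in t (unbounded, though not exponentially); if it does have zero mean, the solution stays bounded and simply oscillates.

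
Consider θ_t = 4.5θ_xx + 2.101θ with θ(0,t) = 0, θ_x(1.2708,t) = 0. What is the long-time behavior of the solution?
As t → ∞, θ → 0. Diffusion dominates reaction (r=2.101 < κπ²/(4L²)≈6.88); solution decays.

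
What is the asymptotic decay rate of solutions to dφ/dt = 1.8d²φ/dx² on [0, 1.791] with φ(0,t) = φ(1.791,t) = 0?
Eigenvalues: λₙ = 1.8n²π²/1.791².
First three modes:
  n=1: λ₁ = 1.8π²/1.791² ≈ 5.538
  n=2: λ₂ = 7.2π²/1.791² ≈ 22.153 (4× faster decay)
  n=3: λ₃ = 16.2π²/1.791² ≈ 49.845 (9× faster decay)
As t → ∞, higher modes decay exponentially faster. The n=1 mode dominates: φ ~ c₁ sin(πx/1.791) e^{-λ₁t}.
Decay rate: λ₁ = 1.8π²/1.791² ≈ 5.538.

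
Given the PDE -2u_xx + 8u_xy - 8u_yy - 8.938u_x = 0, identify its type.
The second-order coefficients are A = -2, B = 8, C = -8. Since B² - 4AC = 0 = 0, this is a parabolic PDE.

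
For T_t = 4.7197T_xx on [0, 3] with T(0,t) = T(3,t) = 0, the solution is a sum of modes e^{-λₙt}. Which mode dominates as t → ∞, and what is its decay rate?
Eigenvalues: λₙ = 4.7197n²π²/3².
First three modes:
  n=1: λ₁ = 4.7197π²/3² ≈ 5.176
  n=2: λ₂ = 18.8788π²/3² ≈ 20.703 (4× faster decay)
  n=3: λ₃ = 42.4773π²/3² ≈ 46.582 (9× faster decay)
As t → ∞, higher modes decay exponentially faster. The n=1 mode dominates: T ~ c₁ sin(πx/3) e^{-λ₁t}.
Decay rate: λ₁ = 4.7197π²/3² ≈ 5.176.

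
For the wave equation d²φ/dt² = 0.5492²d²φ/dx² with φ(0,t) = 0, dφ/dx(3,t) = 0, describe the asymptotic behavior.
φ oscillates (no decay). Energy is conserved; the solution oscillates indefinitely as standing waves.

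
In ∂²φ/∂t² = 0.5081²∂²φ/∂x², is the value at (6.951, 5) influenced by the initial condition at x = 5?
Yes. The domain of dependence is [4.4105, 9.4915], and 5 ∈ [4.4105, 9.4915].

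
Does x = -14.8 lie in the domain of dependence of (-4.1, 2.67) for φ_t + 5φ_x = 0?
No. Only data at x = -17.45 affects (-4.1, 2.67). Advection has one-way propagation along characteristics.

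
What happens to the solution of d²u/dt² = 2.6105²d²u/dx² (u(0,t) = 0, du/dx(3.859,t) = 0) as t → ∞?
u oscillates (no decay). Energy is conserved; the solution oscillates indefinitely as standing waves.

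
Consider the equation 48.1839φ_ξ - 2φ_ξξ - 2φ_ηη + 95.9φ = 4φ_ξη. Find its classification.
Rewriting in standard form: -2φ_ξξ - 4φ_ξη - 2φ_ηη + 48.1839φ_ξ + 95.9φ = 0. Parabolic. (A = -2, B = -4, C = -2 gives B² - 4AC = 0.)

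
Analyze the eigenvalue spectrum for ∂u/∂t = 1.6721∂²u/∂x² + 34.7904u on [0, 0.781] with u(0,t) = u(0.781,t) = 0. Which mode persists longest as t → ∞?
Eigenvalues: λₙ = 1.6721n²π²/0.781² - 34.7904.
First three modes:
  n=1: λ₁ = 1.6721π²/0.781² - 34.7904 ≈ -7.735
  n=2: λ₂ = 6.6884π²/0.781² - 34.7904 ≈ 73.433
  n=3: λ₃ = 15.0489π²/0.781² - 34.7904 ≈ 208.712
Since 1.6721π²/0.781² ≈ 27.056 < 34.7904, λ₁ < 0.
The n=1 mode grows fastest (−λₙ is largest for n=1) → dominates.
Asymptotic: u ~ c₁ sin(πx/0.781) e^{7.735t} (exponential growth at rate −λ₁ ≈ 7.735).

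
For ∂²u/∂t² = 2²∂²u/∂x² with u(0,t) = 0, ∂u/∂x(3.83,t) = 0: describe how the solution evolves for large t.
u oscillates (no decay). Energy is conserved; the solution oscillates indefinitely as standing waves.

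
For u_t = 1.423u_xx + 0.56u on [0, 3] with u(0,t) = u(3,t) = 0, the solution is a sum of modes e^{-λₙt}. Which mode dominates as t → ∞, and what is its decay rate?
Eigenvalues: λₙ = 1.423n²π²/3² - 0.56.
First three modes:
  n=1: λ₁ = 1.423π²/3² - 0.56 ≈ 1
  n=2: λ₂ = 5.692π²/3² - 0.56 ≈ 5.682
  n=3: λ₃ = 12.807π²/3² - 0.56 ≈ 13.484
Since 1.423π²/3² ≈ 1.56 > 0.56, all λₙ > 0.
The n=1 mode decays slowest → dominates as t → ∞.
Asymptotic: u ~ c₁ sin(πx/3) e^{-λ₁t} with decay rate λ₁ ≈ 1.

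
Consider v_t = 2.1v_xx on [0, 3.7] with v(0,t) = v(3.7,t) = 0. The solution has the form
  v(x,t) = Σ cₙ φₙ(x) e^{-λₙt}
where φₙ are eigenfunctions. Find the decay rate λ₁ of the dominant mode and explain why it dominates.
Eigenvalues: λₙ = 2.1n²π²/3.7².
First three modes:
  n=1: λ₁ = 2.1π²/3.7² ≈ 1.514
  n=2: λ₂ = 8.4π²/3.7² ≈ 6.056 (4× faster decay)
  n=3: λ₃ = 18.9π²/3.7² ≈ 13.626 (9× faster decay)
As t → ∞, higher modes decay exponentially faster. The n=1 mode dominates: v ~ c₁ sin(πx/3.7) e^{-λ₁t}.
Decay rate: λ₁ = 2.1π²/3.7² ≈ 1.514.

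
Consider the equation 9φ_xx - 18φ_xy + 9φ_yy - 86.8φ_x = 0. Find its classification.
Parabolic. (A = 9, B = -18, C = 9 gives B² - 4AC = 0.)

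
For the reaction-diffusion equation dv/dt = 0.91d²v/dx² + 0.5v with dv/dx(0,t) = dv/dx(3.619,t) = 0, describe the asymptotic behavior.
v grows unboundedly. With Neumann BCs the constant mode has diffusion eigenvalue 0, so any r > 0 makes it grow like e^(0.5t); solution grows exponentially.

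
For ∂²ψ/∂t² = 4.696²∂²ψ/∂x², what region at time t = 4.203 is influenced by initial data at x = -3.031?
Domain of influence: [-22.768288, 16.706288]. Data at x = -3.031 spreads outward at speed 4.696.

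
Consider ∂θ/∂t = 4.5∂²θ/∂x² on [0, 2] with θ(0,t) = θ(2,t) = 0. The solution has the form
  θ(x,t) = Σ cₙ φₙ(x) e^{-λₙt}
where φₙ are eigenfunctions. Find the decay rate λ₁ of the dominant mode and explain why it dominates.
Eigenvalues: λₙ = 4.5n²π²/2².
First three modes:
  n=1: λ₁ = 4.5π²/2² ≈ 11.103
  n=2: λ₂ = 18π²/2² ≈ 44.413 (4× faster decay)
  n=3: λ₃ = 40.5π²/2² ≈ 99.93 (9× faster decay)
As t → ∞, higher modes decay exponentially faster. The n=1 mode dominates: θ ~ c₁ sin(πx/2) e^{-λ₁t}.
Decay rate: λ₁ = 4.5π²/2² ≈ 11.103.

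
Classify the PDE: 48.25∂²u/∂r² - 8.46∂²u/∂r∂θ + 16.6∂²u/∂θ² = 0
A = 48.25, B = -8.46, C = 16.6. Discriminant B² - 4AC = -3132.2284. Since -3132.2284 < 0, elliptic.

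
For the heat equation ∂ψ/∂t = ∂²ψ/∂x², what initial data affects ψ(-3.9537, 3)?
The entire real line. The heat equation has infinite propagation speed: any initial disturbance instantly affects all points (though exponentially small far away).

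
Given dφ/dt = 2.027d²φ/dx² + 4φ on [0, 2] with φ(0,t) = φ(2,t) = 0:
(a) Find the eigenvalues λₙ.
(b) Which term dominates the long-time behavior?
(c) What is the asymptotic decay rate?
Eigenvalues: λₙ = 2.027n²π²/2² - 4.
First three modes:
  n=1: λ₁ = 2.027π²/2² - 4 ≈ 1.001
  n=2: λ₂ = 8.108π²/2² - 4 ≈ 16.006
  n=3: λ₃ = 18.243π²/2² - 4 ≈ 41.013
Since 2.027π²/2² ≈ 5.001 > 4, all λₙ > 0.
The n=1 mode decays slowest → dominates as t → ∞.
Asymptotic: φ ~ c₁ sin(πx/2) e^{-λ₁t} with decay rate λ₁ ≈ 1.001.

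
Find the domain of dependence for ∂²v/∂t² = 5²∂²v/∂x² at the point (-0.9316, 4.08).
Domain of dependence: [-21.3316, 19.4684]. Signals travel at speed 5, so data within |x - -0.9316| ≤ 5·4.08 = 20.4 can reach the point.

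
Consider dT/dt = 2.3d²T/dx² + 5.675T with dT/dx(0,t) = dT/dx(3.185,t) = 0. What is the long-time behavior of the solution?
As t → ∞, T grows unboundedly. With Neumann BCs the constant mode has diffusion eigenvalue 0, so any r > 0 makes it grow like e^(5.675t); solution grows exponentially.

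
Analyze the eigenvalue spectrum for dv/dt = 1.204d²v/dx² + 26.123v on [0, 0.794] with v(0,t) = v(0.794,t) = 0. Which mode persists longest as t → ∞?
Eigenvalues: λₙ = 1.204n²π²/0.794² - 26.123.
First three modes:
  n=1: λ₁ = 1.204π²/0.794² - 26.123 ≈ -7.274
  n=2: λ₂ = 4.816π²/0.794² - 26.123 ≈ 49.272
  n=3: λ₃ = 10.836π²/0.794² - 26.123 ≈ 143.517
Since 1.204π²/0.794² ≈ 18.849 < 26.123, λ₁ < 0.
The n=1 mode grows fastest (−λₙ is largest for n=1) → dominates.
Asymptotic: v ~ c₁ sin(πx/0.794) e^{7.274t} (exponential growth at rate −λ₁ ≈ 7.274).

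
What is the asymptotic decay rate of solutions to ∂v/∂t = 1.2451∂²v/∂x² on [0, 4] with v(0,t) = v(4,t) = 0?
Eigenvalues: λₙ = 1.2451n²π²/4².
First three modes:
  n=1: λ₁ = 1.2451π²/4² ≈ 0.768
  n=2: λ₂ = 4.9804π²/4² ≈ 3.072 (4× faster decay)
  n=3: λ₃ = 11.2059π²/4² ≈ 6.912 (9× faster decay)
As t → ∞, higher modes decay exponentially faster. The n=1 mode dominates: v ~ c₁ sin(πx/4) e^{-λ₁t}.
Decay rate: λ₁ = 1.2451π²/4² ≈ 0.768.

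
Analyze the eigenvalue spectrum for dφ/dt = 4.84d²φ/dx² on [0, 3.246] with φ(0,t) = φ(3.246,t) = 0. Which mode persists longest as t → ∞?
Eigenvalues: λₙ = 4.84n²π²/3.246².
First three modes:
  n=1: λ₁ = 4.84π²/3.246² ≈ 4.534
  n=2: λ₂ = 19.36π²/3.246² ≈ 18.135 (4× faster decay)
  n=3: λ₃ = 43.56π²/3.246² ≈ 40.803 (9× faster decay)
As t → ∞, higher modes decay exponentially faster. The n=1 mode dominates: φ ~ c₁ sin(πx/3.246) e^{-λ₁t}.
Decay rate: λ₁ = 4.84π²/3.246² ≈ 4.534.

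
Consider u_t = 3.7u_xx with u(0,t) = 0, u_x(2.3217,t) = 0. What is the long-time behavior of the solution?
As t → ∞, u → 0. Heat escapes through the Dirichlet boundary.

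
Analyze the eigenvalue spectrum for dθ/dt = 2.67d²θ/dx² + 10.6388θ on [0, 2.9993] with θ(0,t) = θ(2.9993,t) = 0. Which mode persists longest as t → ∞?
Eigenvalues: λₙ = 2.67n²π²/2.9993² - 10.6388.
First three modes:
  n=1: λ₁ = 2.67π²/2.9993² - 10.6388 ≈ -7.709
  n=2: λ₂ = 10.68π²/2.9993² - 10.6388 ≈ 1.079
  n=3: λ₃ = 24.03π²/2.9993² - 10.6388 ≈ 15.725
Since 2.67π²/2.9993² ≈ 2.929 < 10.6388, λ₁ < 0.
The n=1 mode grows fastest (−λₙ is largest for n=1) → dominates.
Asymptotic: θ ~ c₁ sin(πx/2.9993) e^{7.709t} (exponential growth at rate −λ₁ ≈ 7.709).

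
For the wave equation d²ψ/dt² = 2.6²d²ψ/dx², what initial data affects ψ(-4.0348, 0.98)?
Domain of dependence: [-6.5828, -1.4868]. Signals travel at speed 2.6, so data within |x - -4.0348| ≤ 2.6·0.98 = 2.548 can reach the point.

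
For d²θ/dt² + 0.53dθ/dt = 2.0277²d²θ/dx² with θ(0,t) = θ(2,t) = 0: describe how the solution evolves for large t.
θ → 0. Damping (γ=0.53) dissipates energy; oscillations decay exponentially.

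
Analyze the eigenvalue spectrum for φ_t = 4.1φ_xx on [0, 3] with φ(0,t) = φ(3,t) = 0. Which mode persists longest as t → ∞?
Eigenvalues: λₙ = 4.1n²π²/3².
First three modes:
  n=1: λ₁ = 4.1π²/3² ≈ 4.496
  n=2: λ₂ = 16.4π²/3² ≈ 17.985 (4× faster decay)
  n=3: λ₃ = 36.9π²/3² ≈ 40.465 (9× faster decay)
As t → ∞, higher modes decay exponentially faster. The n=1 mode dominates: φ ~ c₁ sin(πx/3) e^{-λ₁t}.
Decay rate: λ₁ = 4.1π²/3² ≈ 4.496.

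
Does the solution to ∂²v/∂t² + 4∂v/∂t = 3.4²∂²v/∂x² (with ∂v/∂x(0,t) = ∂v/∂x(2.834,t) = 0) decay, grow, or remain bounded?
v → constant (steady state). Damping (γ=4) dissipates the nonconstant modes; with Neumann BCs the spatial average obeys M''+γM'=0 and tends to a finite limit.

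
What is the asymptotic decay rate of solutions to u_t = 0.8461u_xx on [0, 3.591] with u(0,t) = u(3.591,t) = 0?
Eigenvalues: λₙ = 0.8461n²π²/3.591².
First three modes:
  n=1: λ₁ = 0.8461π²/3.591² ≈ 0.648
  n=2: λ₂ = 3.3844π²/3.591² ≈ 2.59 (4× faster decay)
  n=3: λ₃ = 7.6149π²/3.591² ≈ 5.828 (9× faster decay)
As t → ∞, higher modes decay exponentially faster. The n=1 mode dominates: u ~ c₁ sin(πx/3.591) e^{-λ₁t}.
Decay rate: λ₁ = 0.8461π²/3.591² ≈ 0.648.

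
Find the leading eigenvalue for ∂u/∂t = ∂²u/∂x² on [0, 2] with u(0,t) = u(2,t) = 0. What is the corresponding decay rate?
Eigenvalues: λₙ = n²π²/2².
First three modes:
  n=1: λ₁ = π²/2² ≈ 2.467
  n=2: λ₂ = 4π²/2² ≈ 9.87 (4× faster decay)
  n=3: λ₃ = 9π²/2² ≈ 22.207 (9× faster decay)
As t → ∞, higher modes decay exponentially faster. The n=1 mode dominates: u ~ c₁ sin(πx/2) e^{-λ₁t}.
Decay rate: λ₁ = π²/2² ≈ 2.467.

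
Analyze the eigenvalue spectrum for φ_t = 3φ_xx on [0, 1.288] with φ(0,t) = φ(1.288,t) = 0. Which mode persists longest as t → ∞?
Eigenvalues: λₙ = 3n²π²/1.288².
First three modes:
  n=1: λ₁ = 3π²/1.288² ≈ 17.848
  n=2: λ₂ = 12π²/1.288² ≈ 71.392 (4× faster decay)
  n=3: λ₃ = 27π²/1.288² ≈ 160.632 (9× faster decay)
As t → ∞, higher modes decay exponentially faster. The n=1 mode dominates: φ ~ c₁ sin(πx/1.288) e^{-λ₁t}.
Decay rate: λ₁ = 3π²/1.288² ≈ 17.848.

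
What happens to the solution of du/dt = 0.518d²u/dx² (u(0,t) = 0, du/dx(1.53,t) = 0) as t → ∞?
u → 0. Heat escapes through the Dirichlet boundary.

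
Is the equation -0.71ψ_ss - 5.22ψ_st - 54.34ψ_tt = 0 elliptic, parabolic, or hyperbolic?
Computing B² - 4AC with A = -0.71, B = -5.22, C = -54.34: discriminant = -127.0772 (negative). Answer: elliptic.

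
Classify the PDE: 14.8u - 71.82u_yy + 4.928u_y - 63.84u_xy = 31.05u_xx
Rewriting in standard form: -31.05u_xx - 63.84u_xy - 71.82u_yy + 4.928u_y + 14.8u = 0. A = -31.05, B = -63.84, C = -71.82. Discriminant B² - 4AC = -4844.4984. Since -4844.4984 < 0, elliptic.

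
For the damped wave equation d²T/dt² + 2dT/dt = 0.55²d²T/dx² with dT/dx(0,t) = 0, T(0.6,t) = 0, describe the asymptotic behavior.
T → 0. Damping (γ=2) dissipates energy; oscillations decay exponentially.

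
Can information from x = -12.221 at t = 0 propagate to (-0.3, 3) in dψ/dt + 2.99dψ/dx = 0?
No. Only data at x = -9.27 affects (-0.3, 3). Advection has one-way propagation along characteristics.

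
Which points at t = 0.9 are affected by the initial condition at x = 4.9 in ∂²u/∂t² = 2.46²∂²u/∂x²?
Domain of influence: [2.686, 7.114]. Data at x = 4.9 spreads outward at speed 2.46.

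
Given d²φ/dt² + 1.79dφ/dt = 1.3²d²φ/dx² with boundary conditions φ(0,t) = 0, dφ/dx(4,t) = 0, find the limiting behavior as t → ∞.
φ → 0. Damping (γ=1.79) dissipates energy; oscillations decay exponentially.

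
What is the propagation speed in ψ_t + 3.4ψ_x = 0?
Speed = 3.4. Information travels along x - 3.4t = const (rightward).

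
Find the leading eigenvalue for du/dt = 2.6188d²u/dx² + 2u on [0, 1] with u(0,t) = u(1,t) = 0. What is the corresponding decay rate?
Eigenvalues: λₙ = 2.6188n²π²/1² - 2.
First three modes:
  n=1: λ₁ = 2.6188π² - 2 ≈ 23.847
  n=2: λ₂ = 10.4752π² - 2 ≈ 101.386
  n=3: λ₃ = 23.5692π² - 2 ≈ 230.619
Since 2.6188π² ≈ 25.847 > 2, all λₙ > 0.
The n=1 mode decays slowest → dominates as t → ∞.
Asymptotic: u ~ c₁ sin(πx/1) e^{-λ₁t} with decay rate λ₁ ≈ 23.847.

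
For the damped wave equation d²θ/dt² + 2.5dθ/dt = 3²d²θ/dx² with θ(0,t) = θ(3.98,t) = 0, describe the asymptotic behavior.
θ → 0. Damping (γ=2.5) dissipates energy; oscillations decay exponentially.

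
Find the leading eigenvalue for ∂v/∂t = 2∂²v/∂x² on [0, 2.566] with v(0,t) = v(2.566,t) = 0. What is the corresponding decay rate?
Eigenvalues: λₙ = 2n²π²/2.566².
First three modes:
  n=1: λ₁ = 2π²/2.566² ≈ 2.998
  n=2: λ₂ = 8π²/2.566² ≈ 11.992 (4× faster decay)
  n=3: λ₃ = 18π²/2.566² ≈ 26.981 (9× faster decay)
As t → ∞, higher modes decay exponentially faster. The n=1 mode dominates: v ~ c₁ sin(πx/2.566) e^{-λ₁t}.
Decay rate: λ₁ = 2π²/2.566² ≈ 2.998.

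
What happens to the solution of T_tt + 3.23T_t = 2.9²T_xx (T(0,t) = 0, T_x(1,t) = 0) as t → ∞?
T → 0. Damping (γ=3.23) dissipates energy; oscillations decay exponentially.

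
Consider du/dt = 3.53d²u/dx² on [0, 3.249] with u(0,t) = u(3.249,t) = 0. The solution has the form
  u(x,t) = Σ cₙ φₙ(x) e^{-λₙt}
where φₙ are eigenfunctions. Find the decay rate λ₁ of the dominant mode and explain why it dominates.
Eigenvalues: λₙ = 3.53n²π²/3.249².
First three modes:
  n=1: λ₁ = 3.53π²/3.249² ≈ 3.3
  n=2: λ₂ = 14.12π²/3.249² ≈ 13.202 (4× faster decay)
  n=3: λ₃ = 31.77π²/3.249² ≈ 29.704 (9× faster decay)
As t → ∞, higher modes decay exponentially faster. The n=1 mode dominates: u ~ c₁ sin(πx/3.249) e^{-λ₁t}.
Decay rate: λ₁ = 3.53π²/3.249² ≈ 3.3.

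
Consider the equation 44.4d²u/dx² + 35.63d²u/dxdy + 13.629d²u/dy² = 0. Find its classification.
Elliptic. (A = 44.4, B = 35.63, C = 13.629 gives B² - 4AC = -1151.0135.)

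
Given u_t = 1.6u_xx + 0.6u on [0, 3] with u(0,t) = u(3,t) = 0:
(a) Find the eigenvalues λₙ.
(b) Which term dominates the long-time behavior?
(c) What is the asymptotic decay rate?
Eigenvalues: λₙ = 1.6n²π²/3² - 0.6.
First three modes:
  n=1: λ₁ = 1.6π²/3² - 0.6 ≈ 1.155
  n=2: λ₂ = 6.4π²/3² - 0.6 ≈ 6.418
  n=3: λ₃ = 14.4π²/3² - 0.6 ≈ 15.191
Since 1.6π²/3² ≈ 1.755 > 0.6, all λₙ > 0.
The n=1 mode decays slowest → dominates as t → ∞.
Asymptotic: u ~ c₁ sin(πx/3) e^{-λ₁t} with decay rate λ₁ ≈ 1.155.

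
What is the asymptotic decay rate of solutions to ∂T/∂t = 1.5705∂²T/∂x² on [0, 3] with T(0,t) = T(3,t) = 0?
Eigenvalues: λₙ = 1.5705n²π²/3².
First three modes:
  n=1: λ₁ = 1.5705π²/3² ≈ 1.722
  n=2: λ₂ = 6.282π²/3² ≈ 6.889 (4× faster decay)
  n=3: λ₃ = 14.1345π²/3² ≈ 15.5 (9× faster decay)
As t → ∞, higher modes decay exponentially faster. The n=1 mode dominates: T ~ c₁ sin(πx/3) e^{-λ₁t}.
Decay rate: λ₁ = 1.5705π²/3² ≈ 1.722.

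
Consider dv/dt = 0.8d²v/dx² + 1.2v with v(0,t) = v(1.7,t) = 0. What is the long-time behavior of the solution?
As t → ∞, v → 0. Diffusion dominates reaction (r=1.2 < κπ²/L²≈2.73); solution decays.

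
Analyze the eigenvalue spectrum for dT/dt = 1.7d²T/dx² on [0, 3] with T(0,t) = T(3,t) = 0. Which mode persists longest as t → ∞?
Eigenvalues: λₙ = 1.7n²π²/3².
First three modes:
  n=1: λ₁ = 1.7π²/3² ≈ 1.864
  n=2: λ₂ = 6.8π²/3² ≈ 7.457 (4× faster decay)
  n=3: λ₃ = 15.3π²/3² ≈ 16.778 (9× faster decay)
As t → ∞, higher modes decay exponentially faster. The n=1 mode dominates: T ~ c₁ sin(πx/3) e^{-λ₁t}.
Decay rate: λ₁ = 1.7π²/3² ≈ 1.864.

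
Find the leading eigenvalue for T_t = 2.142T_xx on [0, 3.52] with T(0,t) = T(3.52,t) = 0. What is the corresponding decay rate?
Eigenvalues: λₙ = 2.142n²π²/3.52².
First three modes:
  n=1: λ₁ = 2.142π²/3.52² ≈ 1.706
  n=2: λ₂ = 8.568π²/3.52² ≈ 6.825 (4× faster decay)
  n=3: λ₃ = 19.278π²/3.52² ≈ 15.356 (9× faster decay)
As t → ∞, higher modes decay exponentially faster. The n=1 mode dominates: T ~ c₁ sin(πx/3.52) e^{-λ₁t}.
Decay rate: λ₁ = 2.142π²/3.52² ≈ 1.706.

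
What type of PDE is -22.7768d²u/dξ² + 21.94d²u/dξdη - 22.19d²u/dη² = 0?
With A = -22.7768, B = 21.94, C = -22.19, the discriminant is -1540.305168. This is an elliptic PDE.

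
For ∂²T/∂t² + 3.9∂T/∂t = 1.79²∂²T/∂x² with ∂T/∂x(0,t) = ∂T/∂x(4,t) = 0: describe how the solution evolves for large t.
T → constant (steady state). Damping (γ=3.9) dissipates the nonconstant modes; with Neumann BCs the spatial average obeys M''+γM'=0 and tends to a finite limit.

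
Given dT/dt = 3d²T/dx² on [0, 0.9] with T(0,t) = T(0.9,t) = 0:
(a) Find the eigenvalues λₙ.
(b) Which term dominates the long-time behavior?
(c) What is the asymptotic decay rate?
Eigenvalues: λₙ = 3n²π²/0.9².
First three modes:
  n=1: λ₁ = 3π²/0.9² ≈ 36.554
  n=2: λ₂ = 12π²/0.9² ≈ 146.216 (4× faster decay)
  n=3: λ₃ = 27π²/0.9² ≈ 328.987 (9× faster decay)
As t → ∞, higher modes decay exponentially faster. The n=1 mode dominates: T ~ c₁ sin(πx/0.9) e^{-λ₁t}.
Decay rate: λ₁ = 3π²/0.9² ≈ 36.554.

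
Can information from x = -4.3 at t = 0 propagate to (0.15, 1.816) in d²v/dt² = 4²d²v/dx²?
Yes. The domain of dependence is [-7.114, 7.414], and -4.3 ∈ [-7.114, 7.414].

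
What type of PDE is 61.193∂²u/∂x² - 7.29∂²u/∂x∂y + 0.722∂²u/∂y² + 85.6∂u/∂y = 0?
With A = 61.193, B = -7.29, C = 0.722, the discriminant is -123.581284. This is an elliptic PDE.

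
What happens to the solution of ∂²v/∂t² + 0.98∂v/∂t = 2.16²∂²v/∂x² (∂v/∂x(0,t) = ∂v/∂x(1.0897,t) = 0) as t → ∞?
v → constant (steady state). Damping (γ=0.98) dissipates the nonconstant modes; with Neumann BCs the spatial average obeys M''+γM'=0 and tends to a finite limit.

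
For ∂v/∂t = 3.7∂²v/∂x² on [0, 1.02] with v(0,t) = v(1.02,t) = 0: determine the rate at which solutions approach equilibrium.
Eigenvalues: λₙ = 3.7n²π²/1.02².
First three modes:
  n=1: λ₁ = 3.7π²/1.02² ≈ 35.1
  n=2: λ₂ = 14.8π²/1.02² ≈ 140.398 (4× faster decay)
  n=3: λ₃ = 33.3π²/1.02² ≈ 315.896 (9× faster decay)
As t → ∞, higher modes decay exponentially faster. The n=1 mode dominates: v ~ c₁ sin(πx/1.02) e^{-λ₁t}.
Decay rate: λ₁ = 3.7π²/1.02² ≈ 35.1.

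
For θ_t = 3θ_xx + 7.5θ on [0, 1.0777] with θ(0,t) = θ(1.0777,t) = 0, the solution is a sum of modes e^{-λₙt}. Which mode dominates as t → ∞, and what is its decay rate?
Eigenvalues: λₙ = 3n²π²/1.0777² - 7.5.
First three modes:
  n=1: λ₁ = 3π²/1.0777² - 7.5 ≈ 17.993
  n=2: λ₂ = 12π²/1.0777² - 7.5 ≈ 94.473
  n=3: λ₃ = 27π²/1.0777² - 7.5 ≈ 221.939
Since 3π²/1.0777² ≈ 25.493 > 7.5, all λₙ > 0.
The n=1 mode decays slowest → dominates as t → ∞.
Asymptotic: θ ~ c₁ sin(πx/1.0777) e^{-λ₁t} with decay rate λ₁ ≈ 17.993.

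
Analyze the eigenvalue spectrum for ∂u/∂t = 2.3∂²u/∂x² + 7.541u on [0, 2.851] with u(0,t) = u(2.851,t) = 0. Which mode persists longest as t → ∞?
Eigenvalues: λₙ = 2.3n²π²/2.851² - 7.541.
First three modes:
  n=1: λ₁ = 2.3π²/2.851² - 7.541 ≈ -4.748
  n=2: λ₂ = 9.2π²/2.851² - 7.541 ≈ 3.63
  n=3: λ₃ = 20.7π²/2.851² - 7.541 ≈ 17.594
Since 2.3π²/2.851² ≈ 2.793 < 7.541, λ₁ < 0.
The n=1 mode grows fastest (−λₙ is largest for n=1) → dominates.
Asymptotic: u ~ c₁ sin(πx/2.851) e^{4.748t} (exponential growth at rate −λ₁ ≈ 4.748).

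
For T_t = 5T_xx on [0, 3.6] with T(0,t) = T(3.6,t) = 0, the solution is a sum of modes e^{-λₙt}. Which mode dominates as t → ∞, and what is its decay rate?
Eigenvalues: λₙ = 5n²π²/3.6².
First three modes:
  n=1: λ₁ = 5π²/3.6² ≈ 3.808
  n=2: λ₂ = 20π²/3.6² ≈ 15.231 (4× faster decay)
  n=3: λ₃ = 45π²/3.6² ≈ 34.269 (9× faster decay)
As t → ∞, higher modes decay exponentially faster. The n=1 mode dominates: T ~ c₁ sin(πx/3.6) e^{-λ₁t}.
Decay rate: λ₁ = 5π²/3.6² ≈ 3.808.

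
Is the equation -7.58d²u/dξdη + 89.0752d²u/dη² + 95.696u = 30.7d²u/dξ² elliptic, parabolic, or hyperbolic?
Rewriting in standard form: -30.7d²u/dξ² - 7.58d²u/dξdη + 89.0752d²u/dη² + 95.696u = 0. Computing B² - 4AC with A = -30.7, B = -7.58, C = 89.0752: discriminant = 10995.89096 (positive). Answer: hyperbolic.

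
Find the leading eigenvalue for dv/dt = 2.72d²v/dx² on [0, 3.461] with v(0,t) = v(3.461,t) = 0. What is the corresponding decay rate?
Eigenvalues: λₙ = 2.72n²π²/3.461².
First three modes:
  n=1: λ₁ = 2.72π²/3.461² ≈ 2.241
  n=2: λ₂ = 10.88π²/3.461² ≈ 8.964 (4× faster decay)
  n=3: λ₃ = 24.48π²/3.461² ≈ 20.17 (9× faster decay)
As t → ∞, higher modes decay exponentially faster. The n=1 mode dominates: v ~ c₁ sin(πx/3.461) e^{-λ₁t}.
Decay rate: λ₁ = 2.72π²/3.461² ≈ 2.241.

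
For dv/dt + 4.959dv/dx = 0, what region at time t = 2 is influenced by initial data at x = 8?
At x = 17.918. The characteristic carries data from (8, 0) to (17.918, 2).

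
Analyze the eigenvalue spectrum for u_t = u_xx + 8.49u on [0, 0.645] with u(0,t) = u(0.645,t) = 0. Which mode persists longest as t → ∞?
Eigenvalues: λₙ = n²π²/0.645² - 8.49.
First three modes:
  n=1: λ₁ = π²/0.645² - 8.49 ≈ 15.234
  n=2: λ₂ = 4π²/0.645² - 8.49 ≈ 86.404
  n=3: λ₃ = 9π²/0.645² - 8.49 ≈ 205.022
Since π²/0.645² ≈ 23.724 > 8.49, all λₙ > 0.
The n=1 mode decays slowest → dominates as t → ∞.
Asymptotic: u ~ c₁ sin(πx/0.645) e^{-λ₁t} with decay rate λ₁ ≈ 15.234.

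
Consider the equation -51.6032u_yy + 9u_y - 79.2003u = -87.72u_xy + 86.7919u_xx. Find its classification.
Rewriting in standard form: -86.7919u_xx + 87.72u_xy - 51.6032u_yy + 9u_y - 79.2003u = 0. Elliptic. (A = -86.7919, B = 87.72, C = -51.6032 gives B² - 4AC = -10220.16069632.)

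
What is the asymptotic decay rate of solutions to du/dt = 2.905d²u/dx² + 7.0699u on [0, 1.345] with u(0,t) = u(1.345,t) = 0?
Eigenvalues: λₙ = 2.905n²π²/1.345² - 7.0699.
First three modes:
  n=1: λ₁ = 2.905π²/1.345² - 7.0699 ≈ 8.779
  n=2: λ₂ = 11.62π²/1.345² - 7.0699 ≈ 56.326
  n=3: λ₃ = 26.145π²/1.345² - 7.0699 ≈ 135.571
Since 2.905π²/1.345² ≈ 15.849 > 7.0699, all λₙ > 0.
The n=1 mode decays slowest → dominates as t → ∞.
Asymptotic: u ~ c₁ sin(πx/1.345) e^{-λ₁t} with decay rate λ₁ ≈ 8.779.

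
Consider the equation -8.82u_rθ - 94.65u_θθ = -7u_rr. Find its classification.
Rewriting in standard form: 7u_rr - 8.82u_rθ - 94.65u_θθ = 0. Hyperbolic. (A = 7, B = -8.82, C = -94.65 gives B² - 4AC = 2727.9924.)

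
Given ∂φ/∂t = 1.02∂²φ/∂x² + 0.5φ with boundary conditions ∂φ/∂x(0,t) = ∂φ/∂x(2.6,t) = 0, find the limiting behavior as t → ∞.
φ grows unboundedly. With Neumann BCs the constant mode has diffusion eigenvalue 0, so any r > 0 makes it grow like e^(0.5t); solution grows exponentially.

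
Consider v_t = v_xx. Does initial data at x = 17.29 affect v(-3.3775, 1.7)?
Yes, for any finite x. The heat equation has infinite propagation speed, so all initial data affects all points at any t > 0.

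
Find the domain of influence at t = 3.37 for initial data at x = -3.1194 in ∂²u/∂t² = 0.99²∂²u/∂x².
Domain of influence: [-6.4557, 0.2169]. Data at x = -3.1194 spreads outward at speed 0.99.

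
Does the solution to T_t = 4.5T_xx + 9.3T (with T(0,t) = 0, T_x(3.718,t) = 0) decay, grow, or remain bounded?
T grows unboundedly. Reaction dominates diffusion (r=9.3 > κπ²/(4L²)≈0.8); solution grows exponentially.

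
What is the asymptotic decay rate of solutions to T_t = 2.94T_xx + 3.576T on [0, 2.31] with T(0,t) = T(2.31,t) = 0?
Eigenvalues: λₙ = 2.94n²π²/2.31² - 3.576.
First three modes:
  n=1: λ₁ = 2.94π²/2.31² - 3.576 ≈ 1.862
  n=2: λ₂ = 11.76π²/2.31² - 3.576 ≈ 18.175
  n=3: λ₃ = 26.46π²/2.31² - 3.576 ≈ 45.364
Since 2.94π²/2.31² ≈ 5.438 > 3.576, all λₙ > 0.
The n=1 mode decays slowest → dominates as t → ∞.
Asymptotic: T ~ c₁ sin(πx/2.31) e^{-λ₁t} with decay rate λ₁ ≈ 1.862.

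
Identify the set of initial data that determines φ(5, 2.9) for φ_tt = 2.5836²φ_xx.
Domain of dependence: [-2.49244, 12.49244]. Signals travel at speed 2.5836, so data within |x - 5| ≤ 2.5836·2.9 = 7.49244 can reach the point.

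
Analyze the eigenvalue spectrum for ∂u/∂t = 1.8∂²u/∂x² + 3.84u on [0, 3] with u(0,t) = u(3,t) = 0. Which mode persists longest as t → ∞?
Eigenvalues: λₙ = 1.8n²π²/3² - 3.84.
First three modes:
  n=1: λ₁ = 1.8π²/3² - 3.84 ≈ -1.866
  n=2: λ₂ = 7.2π²/3² - 3.84 ≈ 4.056
  n=3: λ₃ = 16.2π²/3² - 3.84 ≈ 13.925
Since 1.8π²/3² ≈ 1.974 < 3.84, λ₁ < 0.
The n=1 mode grows fastest (−λₙ is largest for n=1) → dominates.
Asymptotic: u ~ c₁ sin(πx/3) e^{1.866t} (exponential growth at rate −λ₁ ≈ 1.866).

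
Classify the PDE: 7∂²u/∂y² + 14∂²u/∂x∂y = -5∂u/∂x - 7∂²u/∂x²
Rewriting in standard form: 7∂²u/∂x² + 14∂²u/∂x∂y + 7∂²u/∂y² + 5∂u/∂x = 0. A = 7, B = 14, C = 7. Discriminant B² - 4AC = 0. Since 0 = 0, parabolic.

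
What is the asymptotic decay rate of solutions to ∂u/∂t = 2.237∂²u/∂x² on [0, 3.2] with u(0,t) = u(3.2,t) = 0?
Eigenvalues: λₙ = 2.237n²π²/3.2².
First three modes:
  n=1: λ₁ = 2.237π²/3.2² ≈ 2.156
  n=2: λ₂ = 8.948π²/3.2² ≈ 8.624 (4× faster decay)
  n=3: λ₃ = 20.133π²/3.2² ≈ 19.405 (9× faster decay)
As t → ∞, higher modes decay exponentially faster. The n=1 mode dominates: u ~ c₁ sin(πx/3.2) e^{-λ₁t}.
Decay rate: λ₁ = 2.237π²/3.2² ≈ 2.156.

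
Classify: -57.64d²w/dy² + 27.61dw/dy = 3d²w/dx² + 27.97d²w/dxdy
Rewriting in standard form: -3d²w/dx² - 27.97d²w/dxdy - 57.64d²w/dy² + 27.61dw/dy = 0. Hyperbolic (discriminant = 90.6409).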